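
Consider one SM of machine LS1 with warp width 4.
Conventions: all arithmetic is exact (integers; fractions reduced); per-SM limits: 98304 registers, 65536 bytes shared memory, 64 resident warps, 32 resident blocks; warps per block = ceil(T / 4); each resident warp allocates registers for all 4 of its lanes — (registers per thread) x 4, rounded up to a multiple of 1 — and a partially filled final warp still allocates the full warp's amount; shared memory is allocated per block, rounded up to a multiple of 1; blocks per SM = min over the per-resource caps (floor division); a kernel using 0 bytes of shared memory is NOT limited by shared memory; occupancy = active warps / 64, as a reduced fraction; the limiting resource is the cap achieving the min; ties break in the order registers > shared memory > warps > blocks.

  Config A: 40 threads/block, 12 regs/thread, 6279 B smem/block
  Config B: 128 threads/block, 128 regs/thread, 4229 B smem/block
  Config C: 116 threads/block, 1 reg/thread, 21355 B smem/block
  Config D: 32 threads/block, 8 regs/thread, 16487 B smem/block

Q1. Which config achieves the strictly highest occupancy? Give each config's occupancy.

occupancies: A 15/16, B 1, C 29/32, D 3/8

Answer: B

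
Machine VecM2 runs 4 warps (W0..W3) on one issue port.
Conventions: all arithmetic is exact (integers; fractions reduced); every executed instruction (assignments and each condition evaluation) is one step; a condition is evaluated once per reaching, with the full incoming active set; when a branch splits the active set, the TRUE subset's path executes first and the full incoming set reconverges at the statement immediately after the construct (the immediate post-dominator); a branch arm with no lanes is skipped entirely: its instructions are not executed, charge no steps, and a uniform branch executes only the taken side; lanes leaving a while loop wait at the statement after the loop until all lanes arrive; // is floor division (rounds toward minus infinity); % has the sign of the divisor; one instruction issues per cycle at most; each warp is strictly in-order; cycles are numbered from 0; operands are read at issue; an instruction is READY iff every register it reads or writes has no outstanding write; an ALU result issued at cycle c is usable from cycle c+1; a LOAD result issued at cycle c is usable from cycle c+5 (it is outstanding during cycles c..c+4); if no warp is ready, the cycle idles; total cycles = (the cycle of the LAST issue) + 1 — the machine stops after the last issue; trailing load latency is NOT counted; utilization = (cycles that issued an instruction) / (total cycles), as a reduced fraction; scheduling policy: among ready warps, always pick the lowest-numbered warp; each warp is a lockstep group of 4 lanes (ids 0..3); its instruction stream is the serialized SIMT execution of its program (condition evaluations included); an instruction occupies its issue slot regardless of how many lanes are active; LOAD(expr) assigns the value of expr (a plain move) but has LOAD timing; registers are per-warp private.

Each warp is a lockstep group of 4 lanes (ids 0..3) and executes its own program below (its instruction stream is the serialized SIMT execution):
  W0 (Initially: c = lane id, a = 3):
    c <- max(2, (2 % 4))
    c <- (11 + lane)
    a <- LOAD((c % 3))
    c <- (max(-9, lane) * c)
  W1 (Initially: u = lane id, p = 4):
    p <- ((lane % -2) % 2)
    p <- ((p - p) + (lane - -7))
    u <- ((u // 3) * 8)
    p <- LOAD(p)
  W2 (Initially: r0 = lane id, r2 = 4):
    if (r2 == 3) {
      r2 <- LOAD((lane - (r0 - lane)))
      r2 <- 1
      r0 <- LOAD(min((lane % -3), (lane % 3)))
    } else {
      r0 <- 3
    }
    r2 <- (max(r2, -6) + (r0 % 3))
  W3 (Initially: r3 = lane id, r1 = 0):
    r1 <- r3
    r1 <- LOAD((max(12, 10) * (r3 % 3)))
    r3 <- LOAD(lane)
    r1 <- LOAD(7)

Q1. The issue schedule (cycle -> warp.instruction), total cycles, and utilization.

cycle 0: W0.I0
cycle 1: W0.I1
cycle 2: W0.I2
cycle 3: W0.I3
cycle 4: W1.I0
cycle 5: W1.I1
cycle 6: W1.I2
cycle 7: W1.I3
cycle 8: W2.I0
cycle 9: W2.I1
cycle 10: W2.I2
cycle 11: W3.I0
cycle 12: W3.I1
cycle 13: W3.I2
cycle 14: idle
cycle 15: idle
cycle 16: idle
cycle 17: W3.I3

Answer: 18 cycles, utilization 5/6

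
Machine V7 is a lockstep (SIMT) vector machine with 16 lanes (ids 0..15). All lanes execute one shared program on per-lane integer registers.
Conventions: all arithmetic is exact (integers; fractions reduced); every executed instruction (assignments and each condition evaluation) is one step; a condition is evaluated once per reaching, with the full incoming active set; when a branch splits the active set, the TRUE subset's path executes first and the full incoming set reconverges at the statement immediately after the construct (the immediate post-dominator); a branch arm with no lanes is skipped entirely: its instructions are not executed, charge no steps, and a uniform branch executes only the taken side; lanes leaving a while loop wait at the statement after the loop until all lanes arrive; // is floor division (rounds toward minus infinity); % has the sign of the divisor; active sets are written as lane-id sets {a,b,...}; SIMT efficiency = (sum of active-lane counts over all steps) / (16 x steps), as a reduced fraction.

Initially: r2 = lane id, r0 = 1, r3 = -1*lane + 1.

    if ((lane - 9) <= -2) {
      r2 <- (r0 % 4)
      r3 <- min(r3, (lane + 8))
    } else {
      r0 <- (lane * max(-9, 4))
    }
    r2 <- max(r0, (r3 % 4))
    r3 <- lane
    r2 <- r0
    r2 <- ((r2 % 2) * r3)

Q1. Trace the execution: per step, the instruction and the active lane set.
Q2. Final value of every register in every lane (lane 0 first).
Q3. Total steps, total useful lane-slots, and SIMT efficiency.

step 0: eval ((lane - 9) <= -2)      {0,1,2,3,4,5,6,7,8,9,10,11,12,13,14,15}
step 1: r2 <- (r0 % 4)               {0,1,2,3,4,5,6,7}
step 2: r3 <- min(r3, (lane + 8))    {0,1,2,3,4,5,6,7}
step 3: r0 <- (lane * max(-9, 4))    {8,9,10,11,12,13,14,15}
step 4: r2 <- max(r0, (r3 % 4))      {0,1,2,3,4,5,6,7,8,9,10,11,12,13,14,15}
step 5: r3 <- lane                   {0,1,2,3,4,5,6,7,8,9,10,11,12,13,14,15}
step 6: r2 <- r0                     {0,1,2,3,4,5,6,7,8,9,10,11,12,13,14,15}
step 7: r2 <- ((r2 % 2) * r3)        {0,1,2,3,4,5,6,7,8,9,10,11,12,13,14,15}

Answer: 8 steps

r2: 0,1,2,3,4,5,6,7,0,0,0,0,0,0,0,0
r0: 1,1,1,1,1,1,1,1,32,36,40,44,48,52,56,60
r3: 0,1,2,3,4,5,6,7,8,9,10,11,12,13,14,15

steps = 8; useful = 104; efficiency = 104/128 = 13/16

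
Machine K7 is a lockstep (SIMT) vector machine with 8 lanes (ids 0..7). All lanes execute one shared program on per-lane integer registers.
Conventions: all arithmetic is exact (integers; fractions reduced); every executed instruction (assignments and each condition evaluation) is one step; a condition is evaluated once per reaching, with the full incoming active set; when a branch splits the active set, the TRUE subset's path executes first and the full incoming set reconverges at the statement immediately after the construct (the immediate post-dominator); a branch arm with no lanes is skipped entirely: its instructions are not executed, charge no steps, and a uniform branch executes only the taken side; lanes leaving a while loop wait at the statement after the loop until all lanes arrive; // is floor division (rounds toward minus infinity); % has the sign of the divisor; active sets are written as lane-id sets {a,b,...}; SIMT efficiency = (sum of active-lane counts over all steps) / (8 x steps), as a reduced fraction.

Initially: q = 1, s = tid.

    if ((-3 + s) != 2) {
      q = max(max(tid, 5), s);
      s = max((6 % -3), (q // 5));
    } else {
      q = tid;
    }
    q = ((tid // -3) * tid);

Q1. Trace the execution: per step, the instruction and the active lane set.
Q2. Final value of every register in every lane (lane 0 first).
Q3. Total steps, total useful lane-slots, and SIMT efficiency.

step 0: eval ((-3 + s) != 2)         {0,1,2,3,4,5,6,7}
step 1: q <- max(max(tid, 5), s)     {0,1,2,3,4,6,7}
step 2: s <- max((6 % -3), (q // 5)) {0,1,2,3,4,6,7}
step 3: q <- tid                     {5}
step 4: q <- ((tid // -3) * tid)     {0,1,2,3,4,5,6,7}

Answer: 5 steps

q: 0,-1,-2,-3,-8,-10,-12,-21
s: 1,1,1,1,1,5,1,1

steps = 5; useful = 31; efficiency = 31/40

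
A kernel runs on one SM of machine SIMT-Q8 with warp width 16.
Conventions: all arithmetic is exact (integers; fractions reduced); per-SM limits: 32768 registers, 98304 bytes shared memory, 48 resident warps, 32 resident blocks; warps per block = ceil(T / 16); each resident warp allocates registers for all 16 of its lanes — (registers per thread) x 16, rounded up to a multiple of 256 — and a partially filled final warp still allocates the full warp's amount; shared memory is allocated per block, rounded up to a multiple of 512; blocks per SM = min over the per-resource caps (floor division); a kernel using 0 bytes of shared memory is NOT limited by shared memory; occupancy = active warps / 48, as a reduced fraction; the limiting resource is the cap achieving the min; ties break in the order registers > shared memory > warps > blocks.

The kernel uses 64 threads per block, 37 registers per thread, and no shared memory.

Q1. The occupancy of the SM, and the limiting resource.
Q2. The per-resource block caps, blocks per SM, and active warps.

Answer: occupancy 5/6, limited by registers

registers: 10 blocks
shared memory: no limit (kernel uses none)
warps: 12 blocks
blocks: 32 blocks

Answer: 10 blocks, 40 active warps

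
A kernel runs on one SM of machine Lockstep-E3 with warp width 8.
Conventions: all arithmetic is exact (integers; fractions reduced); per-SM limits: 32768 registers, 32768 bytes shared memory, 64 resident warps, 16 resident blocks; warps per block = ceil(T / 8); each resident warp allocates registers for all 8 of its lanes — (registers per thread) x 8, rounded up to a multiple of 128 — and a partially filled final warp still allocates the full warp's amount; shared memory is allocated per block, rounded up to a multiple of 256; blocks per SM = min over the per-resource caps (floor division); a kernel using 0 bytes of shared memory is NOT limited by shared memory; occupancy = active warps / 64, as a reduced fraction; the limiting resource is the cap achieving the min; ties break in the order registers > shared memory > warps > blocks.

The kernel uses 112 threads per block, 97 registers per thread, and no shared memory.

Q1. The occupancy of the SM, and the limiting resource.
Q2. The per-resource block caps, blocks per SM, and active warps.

Answer: occupancy 7/16, limited by registers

registers: 2 blocks
shared memory: no limit (kernel uses none)
warps: 4 blocks
blocks: 16 blocks

Answer: 2 blocks, 28 active warps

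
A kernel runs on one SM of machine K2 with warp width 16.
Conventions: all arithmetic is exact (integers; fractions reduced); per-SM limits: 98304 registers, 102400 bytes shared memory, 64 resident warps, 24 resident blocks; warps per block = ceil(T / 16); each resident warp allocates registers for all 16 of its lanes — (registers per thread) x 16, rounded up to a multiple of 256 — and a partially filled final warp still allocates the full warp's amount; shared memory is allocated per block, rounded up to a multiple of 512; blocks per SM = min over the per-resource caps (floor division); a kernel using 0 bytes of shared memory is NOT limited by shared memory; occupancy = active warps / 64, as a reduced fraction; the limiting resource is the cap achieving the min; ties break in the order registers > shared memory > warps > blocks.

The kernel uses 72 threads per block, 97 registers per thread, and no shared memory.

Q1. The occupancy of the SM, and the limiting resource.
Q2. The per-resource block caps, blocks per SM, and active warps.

Answer: occupancy 25/32, limited by registers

registers: 10 blocks
shared memory: no limit (kernel uses none)
warps: 12 blocks
blocks: 24 blocks

Answer: 10 blocks, 50 active warps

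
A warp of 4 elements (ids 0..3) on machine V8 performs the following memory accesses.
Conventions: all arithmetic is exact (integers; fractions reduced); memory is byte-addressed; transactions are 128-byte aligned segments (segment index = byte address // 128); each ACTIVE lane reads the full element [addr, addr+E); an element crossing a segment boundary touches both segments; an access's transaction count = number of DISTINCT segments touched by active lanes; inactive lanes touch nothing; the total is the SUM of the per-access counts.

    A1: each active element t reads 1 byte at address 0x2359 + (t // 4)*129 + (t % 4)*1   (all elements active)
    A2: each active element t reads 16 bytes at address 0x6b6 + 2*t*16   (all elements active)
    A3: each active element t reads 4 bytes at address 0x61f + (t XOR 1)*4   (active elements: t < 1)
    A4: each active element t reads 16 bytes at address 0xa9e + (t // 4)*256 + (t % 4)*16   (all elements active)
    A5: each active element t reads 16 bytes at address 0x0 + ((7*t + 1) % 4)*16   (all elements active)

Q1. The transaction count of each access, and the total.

A1: 1 transaction
A2: 2 transactions
A3: 1 transaction
A4: 1 transaction
A5: 1 transaction

Answer: 1,2,1,1,1; total 6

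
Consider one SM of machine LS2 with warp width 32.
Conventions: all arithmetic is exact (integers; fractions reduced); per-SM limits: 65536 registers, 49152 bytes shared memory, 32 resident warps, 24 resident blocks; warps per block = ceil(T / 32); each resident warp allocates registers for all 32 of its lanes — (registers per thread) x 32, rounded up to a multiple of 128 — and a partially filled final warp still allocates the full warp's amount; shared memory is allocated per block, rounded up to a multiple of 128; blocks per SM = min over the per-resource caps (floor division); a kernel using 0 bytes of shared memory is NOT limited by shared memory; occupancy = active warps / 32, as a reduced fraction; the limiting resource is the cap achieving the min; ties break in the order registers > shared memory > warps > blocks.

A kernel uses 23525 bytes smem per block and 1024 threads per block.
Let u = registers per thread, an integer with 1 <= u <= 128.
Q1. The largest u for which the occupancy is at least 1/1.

Answer: u = 64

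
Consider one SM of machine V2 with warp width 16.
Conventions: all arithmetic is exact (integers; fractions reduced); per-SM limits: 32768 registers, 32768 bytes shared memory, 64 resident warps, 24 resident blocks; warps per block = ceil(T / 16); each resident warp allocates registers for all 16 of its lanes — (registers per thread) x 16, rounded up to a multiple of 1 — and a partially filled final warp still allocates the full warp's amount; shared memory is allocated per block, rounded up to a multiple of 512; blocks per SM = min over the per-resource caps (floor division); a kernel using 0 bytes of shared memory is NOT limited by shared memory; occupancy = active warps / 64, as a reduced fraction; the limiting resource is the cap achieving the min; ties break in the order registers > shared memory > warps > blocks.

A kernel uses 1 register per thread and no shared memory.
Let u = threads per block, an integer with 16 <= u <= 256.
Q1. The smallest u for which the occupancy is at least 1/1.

Answer: u = 49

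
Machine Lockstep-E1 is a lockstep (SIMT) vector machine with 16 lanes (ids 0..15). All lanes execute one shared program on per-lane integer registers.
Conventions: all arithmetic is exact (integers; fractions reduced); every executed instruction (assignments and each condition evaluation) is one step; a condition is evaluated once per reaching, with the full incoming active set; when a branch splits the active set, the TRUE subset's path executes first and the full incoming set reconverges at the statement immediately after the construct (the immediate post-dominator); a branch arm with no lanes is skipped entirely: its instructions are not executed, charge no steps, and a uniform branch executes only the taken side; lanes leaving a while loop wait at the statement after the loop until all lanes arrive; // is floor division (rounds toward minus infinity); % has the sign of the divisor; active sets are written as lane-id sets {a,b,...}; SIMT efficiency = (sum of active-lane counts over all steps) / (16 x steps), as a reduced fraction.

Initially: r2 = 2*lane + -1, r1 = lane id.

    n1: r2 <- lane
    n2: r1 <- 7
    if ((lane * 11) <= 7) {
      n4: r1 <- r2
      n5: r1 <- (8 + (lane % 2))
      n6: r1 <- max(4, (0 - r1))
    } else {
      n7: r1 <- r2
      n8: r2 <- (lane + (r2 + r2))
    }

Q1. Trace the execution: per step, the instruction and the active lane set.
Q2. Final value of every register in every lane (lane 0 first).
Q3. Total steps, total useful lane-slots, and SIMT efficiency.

step 0: r2 <- lane                   {0,1,2,3,4,5,6,7,8,9,10,11,12,13,14,15}
step 1: r1 <- 7                      {0,1,2,3,4,5,6,7,8,9,10,11,12,13,14,15}
step 2: eval ((lane * 11) <= 7)      {0,1,2,3,4,5,6,7,8,9,10,11,12,13,14,15}
step 3: r1 <- r2                     {0}
step 4: r1 <- (8 + (lane % 2))       {0}
step 5: r1 <- max(4, (0 - r1))       {0}
step 6: r1 <- r2                     {1,2,3,4,5,6,7,8,9,10,11,12,13,14,15}
step 7: r2 <- (lane + (r2 + r2))     {1,2,3,4,5,6,7,8,9,10,11,12,13,14,15}

Answer: 8 steps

r2: 0,3,6,9,12,15,18,21,24,27,30,33,36,39,42,45
r1: 4,1,2,3,4,5,6,7,8,9,10,11,12,13,14,15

steps = 8; useful = 81; efficiency = 81/128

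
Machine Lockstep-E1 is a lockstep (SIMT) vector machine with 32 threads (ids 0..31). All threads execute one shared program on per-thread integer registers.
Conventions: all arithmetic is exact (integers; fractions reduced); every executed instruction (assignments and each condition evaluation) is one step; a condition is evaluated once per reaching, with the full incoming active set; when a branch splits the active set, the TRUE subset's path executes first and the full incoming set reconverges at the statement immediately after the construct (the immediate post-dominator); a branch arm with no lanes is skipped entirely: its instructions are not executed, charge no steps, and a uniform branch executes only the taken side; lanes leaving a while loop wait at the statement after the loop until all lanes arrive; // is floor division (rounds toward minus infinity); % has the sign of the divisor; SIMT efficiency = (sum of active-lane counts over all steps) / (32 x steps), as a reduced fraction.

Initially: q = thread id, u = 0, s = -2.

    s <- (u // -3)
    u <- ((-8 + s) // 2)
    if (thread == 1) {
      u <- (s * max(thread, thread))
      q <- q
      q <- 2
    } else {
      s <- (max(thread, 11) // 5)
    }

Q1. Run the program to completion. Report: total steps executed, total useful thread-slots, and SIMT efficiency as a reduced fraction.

Answer: 7 steps, 130 useful, 65/112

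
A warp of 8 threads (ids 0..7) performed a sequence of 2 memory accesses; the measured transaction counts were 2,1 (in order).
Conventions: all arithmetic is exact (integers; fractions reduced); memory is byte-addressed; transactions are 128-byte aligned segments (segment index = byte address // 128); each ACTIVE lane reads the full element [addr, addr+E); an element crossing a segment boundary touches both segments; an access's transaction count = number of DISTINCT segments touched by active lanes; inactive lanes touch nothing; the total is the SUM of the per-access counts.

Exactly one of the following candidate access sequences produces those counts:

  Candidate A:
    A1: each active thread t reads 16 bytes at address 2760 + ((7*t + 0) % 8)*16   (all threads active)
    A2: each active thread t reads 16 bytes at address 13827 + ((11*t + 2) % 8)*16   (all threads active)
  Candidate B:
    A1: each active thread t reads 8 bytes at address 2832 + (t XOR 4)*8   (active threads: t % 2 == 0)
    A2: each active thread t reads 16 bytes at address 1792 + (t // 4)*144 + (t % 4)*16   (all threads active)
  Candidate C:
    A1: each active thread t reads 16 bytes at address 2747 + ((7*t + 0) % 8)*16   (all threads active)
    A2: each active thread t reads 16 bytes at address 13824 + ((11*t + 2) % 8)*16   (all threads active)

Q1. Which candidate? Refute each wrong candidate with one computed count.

A: A2 gives 2 transactions, not 1
B: A1 gives 1 transaction, not 2
C: all counts match (2,1)

Answer: C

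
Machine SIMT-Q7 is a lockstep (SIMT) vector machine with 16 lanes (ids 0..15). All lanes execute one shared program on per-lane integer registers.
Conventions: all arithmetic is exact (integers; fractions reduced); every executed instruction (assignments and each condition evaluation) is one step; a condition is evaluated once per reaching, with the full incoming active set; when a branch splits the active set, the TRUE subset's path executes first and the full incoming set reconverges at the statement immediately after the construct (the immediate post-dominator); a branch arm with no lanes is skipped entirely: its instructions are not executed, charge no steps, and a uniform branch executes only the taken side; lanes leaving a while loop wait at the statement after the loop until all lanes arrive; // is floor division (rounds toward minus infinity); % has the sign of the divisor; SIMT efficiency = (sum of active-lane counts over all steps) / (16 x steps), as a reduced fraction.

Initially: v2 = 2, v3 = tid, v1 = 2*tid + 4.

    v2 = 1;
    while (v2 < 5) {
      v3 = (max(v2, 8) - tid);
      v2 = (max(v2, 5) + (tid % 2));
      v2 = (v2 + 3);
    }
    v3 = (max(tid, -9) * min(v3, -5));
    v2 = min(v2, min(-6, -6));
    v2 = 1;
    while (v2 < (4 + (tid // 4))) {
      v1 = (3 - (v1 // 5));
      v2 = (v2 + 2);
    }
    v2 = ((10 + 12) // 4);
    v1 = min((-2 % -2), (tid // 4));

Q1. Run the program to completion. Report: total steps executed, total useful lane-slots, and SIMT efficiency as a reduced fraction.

Answer: 21 steps, 312 useful, 13/14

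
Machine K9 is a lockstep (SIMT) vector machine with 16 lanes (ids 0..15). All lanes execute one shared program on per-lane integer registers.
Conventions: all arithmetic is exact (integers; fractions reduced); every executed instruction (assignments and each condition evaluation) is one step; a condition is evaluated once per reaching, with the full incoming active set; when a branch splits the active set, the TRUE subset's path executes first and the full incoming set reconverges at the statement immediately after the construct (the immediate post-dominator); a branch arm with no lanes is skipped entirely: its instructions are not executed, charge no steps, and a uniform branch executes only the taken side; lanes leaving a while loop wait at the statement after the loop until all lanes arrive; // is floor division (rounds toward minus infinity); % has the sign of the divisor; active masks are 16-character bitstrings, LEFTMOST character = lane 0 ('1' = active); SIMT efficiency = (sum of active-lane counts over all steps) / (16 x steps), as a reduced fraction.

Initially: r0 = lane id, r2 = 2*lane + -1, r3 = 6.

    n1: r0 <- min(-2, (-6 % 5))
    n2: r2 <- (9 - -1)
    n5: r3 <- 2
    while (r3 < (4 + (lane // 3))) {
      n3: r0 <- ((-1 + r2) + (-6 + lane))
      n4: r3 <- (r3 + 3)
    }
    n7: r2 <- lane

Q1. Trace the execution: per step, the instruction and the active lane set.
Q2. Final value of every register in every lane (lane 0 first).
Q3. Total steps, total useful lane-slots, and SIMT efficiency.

step 0: r0 <- min(-2, (-6 % 5))      1111111111111111
step 1: r2 <- (9 - -1)               1111111111111111
step 2: r3 <- 2                      1111111111111111
step 3: eval (r3 < (4 + (lane // 3))) 1111111111111111
step 4: r0 <- ((-1 + r2) + (-6 + lane)) 1111111111111111
step 5: r3 <- (r3 + 3)               1111111111111111
step 6: eval (r3 < (4 + (lane // 3))) 1111111111111111
step 7: r0 <- ((-1 + r2) + (-6 + lane)) 0000001111111111
step 8: r3 <- (r3 + 3)               0000001111111111
step 9: eval (r3 < (4 + (lane // 3))) 0000001111111111
step 10: r0 <- ((-1 + r2) + (-6 + lane)) 0000000000000001
step 11: r3 <- (r3 + 3)               0000000000000001
step 12: eval (r3 < (4 + (lane // 3))) 0000000000000001
step 13: r2 <- lane                   1111111111111111

Answer: 14 steps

r0: 3,4,5,6,7,8,9,10,11,12,13,14,15,16,17,18
r2: 0,1,2,3,4,5,6,7,8,9,10,11,12,13,14,15
r3: 5,5,5,5,5,5,8,8,8,8,8,8,8,8,8,11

steps = 14; useful = 161; efficiency = 161/224 = 23/32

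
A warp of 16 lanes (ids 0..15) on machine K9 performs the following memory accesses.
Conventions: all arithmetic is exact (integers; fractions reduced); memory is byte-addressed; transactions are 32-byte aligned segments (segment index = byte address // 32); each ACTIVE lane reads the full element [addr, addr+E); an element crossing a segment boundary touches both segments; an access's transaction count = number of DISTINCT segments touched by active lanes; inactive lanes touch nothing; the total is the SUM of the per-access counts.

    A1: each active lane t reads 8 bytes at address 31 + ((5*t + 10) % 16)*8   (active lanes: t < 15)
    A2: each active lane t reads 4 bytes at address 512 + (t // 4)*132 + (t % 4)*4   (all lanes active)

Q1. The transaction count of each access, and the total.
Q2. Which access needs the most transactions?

A1: 5 transactions
A2: 4 transactions

Answer: 5,4; total 9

Answer: A1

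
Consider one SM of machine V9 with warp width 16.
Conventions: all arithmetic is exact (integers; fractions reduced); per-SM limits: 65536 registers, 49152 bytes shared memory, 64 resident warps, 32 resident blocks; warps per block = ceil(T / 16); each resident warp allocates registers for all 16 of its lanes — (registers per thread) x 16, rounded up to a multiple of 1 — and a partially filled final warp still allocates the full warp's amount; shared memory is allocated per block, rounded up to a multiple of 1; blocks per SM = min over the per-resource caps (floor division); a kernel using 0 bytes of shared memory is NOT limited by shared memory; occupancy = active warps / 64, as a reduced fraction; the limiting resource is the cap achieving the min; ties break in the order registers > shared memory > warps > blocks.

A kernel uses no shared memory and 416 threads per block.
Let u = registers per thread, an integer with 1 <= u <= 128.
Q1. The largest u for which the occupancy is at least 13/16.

Answer: u = 78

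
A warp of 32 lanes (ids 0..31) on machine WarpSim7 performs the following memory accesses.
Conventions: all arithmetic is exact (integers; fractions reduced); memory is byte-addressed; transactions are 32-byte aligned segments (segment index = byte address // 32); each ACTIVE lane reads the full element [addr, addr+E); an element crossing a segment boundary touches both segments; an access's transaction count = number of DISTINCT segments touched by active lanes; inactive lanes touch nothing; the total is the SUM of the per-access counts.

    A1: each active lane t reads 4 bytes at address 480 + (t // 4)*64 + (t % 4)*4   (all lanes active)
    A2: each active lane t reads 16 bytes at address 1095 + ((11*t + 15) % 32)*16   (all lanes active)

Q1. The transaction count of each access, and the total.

A1: 8 transactions
A2: 17 transactions

Answer: 8,17; total 25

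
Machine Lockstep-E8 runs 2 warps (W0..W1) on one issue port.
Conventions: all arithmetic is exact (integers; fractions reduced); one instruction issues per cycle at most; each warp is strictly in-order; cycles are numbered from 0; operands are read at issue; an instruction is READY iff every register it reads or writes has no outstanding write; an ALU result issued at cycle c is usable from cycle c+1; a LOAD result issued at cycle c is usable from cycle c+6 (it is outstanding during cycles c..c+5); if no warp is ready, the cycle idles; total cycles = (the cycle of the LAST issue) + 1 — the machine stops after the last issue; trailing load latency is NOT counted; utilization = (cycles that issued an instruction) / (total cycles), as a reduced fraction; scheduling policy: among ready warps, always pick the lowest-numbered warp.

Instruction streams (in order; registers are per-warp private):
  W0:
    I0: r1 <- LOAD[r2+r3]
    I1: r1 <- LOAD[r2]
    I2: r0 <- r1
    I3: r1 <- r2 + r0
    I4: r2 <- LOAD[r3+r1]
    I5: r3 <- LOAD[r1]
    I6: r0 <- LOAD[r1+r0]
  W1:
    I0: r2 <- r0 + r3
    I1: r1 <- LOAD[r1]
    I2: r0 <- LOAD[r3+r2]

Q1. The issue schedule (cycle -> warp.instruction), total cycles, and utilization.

cycle 0: W0.I0
cycle 1: W1.I0
cycle 2: W1.I1
cycle 3: W1.I2
cycle 4: idle
cycle 5: idle
cycle 6: W0.I1
cycle 7: idle
cycle 8: idle
cycle 9: idle
cycle 10: idle
cycle 11: idle
cycle 12: W0.I2
cycle 13: W0.I3
cycle 14: W0.I4
cycle 15: W0.I5
cycle 16: W0.I6

Answer: 17 cycles, utilization 10/17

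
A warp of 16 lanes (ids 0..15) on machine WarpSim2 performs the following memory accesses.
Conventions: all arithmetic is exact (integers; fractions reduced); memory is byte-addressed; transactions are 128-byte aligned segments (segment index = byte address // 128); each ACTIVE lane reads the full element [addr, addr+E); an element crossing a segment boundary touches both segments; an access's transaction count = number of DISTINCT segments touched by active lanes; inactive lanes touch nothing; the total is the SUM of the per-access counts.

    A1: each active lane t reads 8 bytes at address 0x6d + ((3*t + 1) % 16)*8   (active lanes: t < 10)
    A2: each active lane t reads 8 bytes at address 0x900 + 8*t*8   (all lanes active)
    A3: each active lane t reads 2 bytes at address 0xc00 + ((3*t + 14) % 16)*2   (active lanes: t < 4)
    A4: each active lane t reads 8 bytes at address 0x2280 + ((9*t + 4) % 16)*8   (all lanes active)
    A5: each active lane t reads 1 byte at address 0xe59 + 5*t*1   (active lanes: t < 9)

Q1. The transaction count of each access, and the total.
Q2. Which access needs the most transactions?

A1: 2 transactions
A2: 8 transactions
A3: 1 transaction
A4: 1 transaction
A5: 2 transactions

Answer: 2,8,1,1,2; total 14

Answer: A2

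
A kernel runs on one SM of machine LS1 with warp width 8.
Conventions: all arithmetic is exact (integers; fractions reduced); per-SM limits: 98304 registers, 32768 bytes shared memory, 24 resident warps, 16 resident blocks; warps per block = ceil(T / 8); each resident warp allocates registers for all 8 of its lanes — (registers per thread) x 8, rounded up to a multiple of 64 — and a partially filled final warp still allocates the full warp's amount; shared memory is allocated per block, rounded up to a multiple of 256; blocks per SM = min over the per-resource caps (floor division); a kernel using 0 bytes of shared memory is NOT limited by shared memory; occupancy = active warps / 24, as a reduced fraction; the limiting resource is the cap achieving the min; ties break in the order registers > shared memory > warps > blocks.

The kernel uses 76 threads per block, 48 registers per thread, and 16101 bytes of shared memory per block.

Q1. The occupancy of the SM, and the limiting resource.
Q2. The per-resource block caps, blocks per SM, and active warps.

Answer: occupancy 5/6, limited by shared memory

registers: 25 blocks
shared memory: 2 blocks
warps: 2 blocks
blocks: 16 blocks

Answer: 2 blocks, 20 active warps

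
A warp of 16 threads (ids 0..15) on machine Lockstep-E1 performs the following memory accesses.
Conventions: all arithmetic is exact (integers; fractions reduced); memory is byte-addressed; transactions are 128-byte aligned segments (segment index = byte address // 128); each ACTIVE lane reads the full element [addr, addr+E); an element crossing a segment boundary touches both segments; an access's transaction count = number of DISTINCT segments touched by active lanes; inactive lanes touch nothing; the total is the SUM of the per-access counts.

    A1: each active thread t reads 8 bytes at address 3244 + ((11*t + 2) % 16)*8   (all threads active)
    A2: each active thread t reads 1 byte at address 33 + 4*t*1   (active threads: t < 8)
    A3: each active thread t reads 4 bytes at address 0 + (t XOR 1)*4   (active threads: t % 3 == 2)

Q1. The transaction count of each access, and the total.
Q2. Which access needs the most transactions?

A1: 2 transactions
A2: 1 transaction
A3: 1 transaction

Answer: 2,1,1; total 4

Answer: A1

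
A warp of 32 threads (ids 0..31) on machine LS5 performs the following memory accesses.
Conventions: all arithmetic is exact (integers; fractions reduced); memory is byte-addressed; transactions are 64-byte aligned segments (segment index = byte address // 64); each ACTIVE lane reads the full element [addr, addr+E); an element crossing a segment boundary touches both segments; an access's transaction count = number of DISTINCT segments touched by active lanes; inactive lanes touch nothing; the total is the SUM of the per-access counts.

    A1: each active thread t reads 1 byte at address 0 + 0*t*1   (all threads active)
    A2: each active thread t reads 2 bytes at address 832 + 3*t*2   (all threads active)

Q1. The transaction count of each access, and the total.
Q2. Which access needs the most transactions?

A1: 1 transaction
A2: 3 transactions

Answer: 1,3; total 4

Answer: A2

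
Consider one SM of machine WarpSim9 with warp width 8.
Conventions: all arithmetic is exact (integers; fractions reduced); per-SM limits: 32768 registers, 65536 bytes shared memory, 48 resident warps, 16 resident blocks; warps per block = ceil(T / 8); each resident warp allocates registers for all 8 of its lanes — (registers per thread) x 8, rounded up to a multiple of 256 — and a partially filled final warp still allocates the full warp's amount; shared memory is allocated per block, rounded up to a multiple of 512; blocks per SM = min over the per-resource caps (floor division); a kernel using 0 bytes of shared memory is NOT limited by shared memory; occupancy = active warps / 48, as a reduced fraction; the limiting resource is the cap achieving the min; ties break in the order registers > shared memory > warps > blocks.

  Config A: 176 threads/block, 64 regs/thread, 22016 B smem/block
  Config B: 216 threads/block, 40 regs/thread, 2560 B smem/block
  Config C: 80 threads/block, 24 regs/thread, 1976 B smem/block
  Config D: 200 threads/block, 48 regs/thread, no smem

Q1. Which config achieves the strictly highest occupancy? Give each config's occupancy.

occupancies: A 11/12, B 9/16, C 5/6, D 25/48

Answer: A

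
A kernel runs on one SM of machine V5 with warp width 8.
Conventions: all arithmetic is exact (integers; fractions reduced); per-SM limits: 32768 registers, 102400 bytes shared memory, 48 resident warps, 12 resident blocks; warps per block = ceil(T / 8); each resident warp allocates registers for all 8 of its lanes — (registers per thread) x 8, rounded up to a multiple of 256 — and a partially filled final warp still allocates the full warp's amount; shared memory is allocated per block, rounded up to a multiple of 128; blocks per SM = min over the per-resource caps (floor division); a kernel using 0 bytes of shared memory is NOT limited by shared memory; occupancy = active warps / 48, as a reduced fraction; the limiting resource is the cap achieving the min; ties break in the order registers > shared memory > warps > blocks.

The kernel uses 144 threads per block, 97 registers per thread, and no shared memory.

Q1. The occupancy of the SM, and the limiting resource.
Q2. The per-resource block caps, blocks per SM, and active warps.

Answer: occupancy 3/8, limited by registers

registers: 1 block
shared memory: no limit (kernel uses none)
warps: 2 blocks
blocks: 12 blocks

Answer: 1 block, 18 active warps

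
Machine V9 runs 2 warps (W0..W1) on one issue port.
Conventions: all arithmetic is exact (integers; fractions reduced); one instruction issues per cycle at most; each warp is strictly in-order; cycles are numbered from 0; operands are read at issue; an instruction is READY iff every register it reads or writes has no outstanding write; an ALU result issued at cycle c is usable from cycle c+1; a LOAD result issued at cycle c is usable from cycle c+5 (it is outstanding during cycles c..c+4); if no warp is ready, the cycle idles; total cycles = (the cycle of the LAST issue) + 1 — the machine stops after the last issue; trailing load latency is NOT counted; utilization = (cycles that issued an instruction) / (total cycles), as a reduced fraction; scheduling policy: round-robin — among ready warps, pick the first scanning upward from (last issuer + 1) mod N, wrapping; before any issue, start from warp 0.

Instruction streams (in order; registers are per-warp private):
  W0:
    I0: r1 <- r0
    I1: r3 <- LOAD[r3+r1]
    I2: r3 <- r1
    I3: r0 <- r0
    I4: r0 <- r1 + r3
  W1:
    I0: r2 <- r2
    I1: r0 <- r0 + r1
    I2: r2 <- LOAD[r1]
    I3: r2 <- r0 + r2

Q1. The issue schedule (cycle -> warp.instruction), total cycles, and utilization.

cycle 0: W0.I0
cycle 1: W1.I0
cycle 2: W0.I1
cycle 3: W1.I1
cycle 4: W1.I2
cycle 5: idle
cycle 6: idle
cycle 7: W0.I2
cycle 8: W0.I3
cycle 9: W1.I3
cycle 10: W0.I4

Answer: 11 cycles, utilization 9/11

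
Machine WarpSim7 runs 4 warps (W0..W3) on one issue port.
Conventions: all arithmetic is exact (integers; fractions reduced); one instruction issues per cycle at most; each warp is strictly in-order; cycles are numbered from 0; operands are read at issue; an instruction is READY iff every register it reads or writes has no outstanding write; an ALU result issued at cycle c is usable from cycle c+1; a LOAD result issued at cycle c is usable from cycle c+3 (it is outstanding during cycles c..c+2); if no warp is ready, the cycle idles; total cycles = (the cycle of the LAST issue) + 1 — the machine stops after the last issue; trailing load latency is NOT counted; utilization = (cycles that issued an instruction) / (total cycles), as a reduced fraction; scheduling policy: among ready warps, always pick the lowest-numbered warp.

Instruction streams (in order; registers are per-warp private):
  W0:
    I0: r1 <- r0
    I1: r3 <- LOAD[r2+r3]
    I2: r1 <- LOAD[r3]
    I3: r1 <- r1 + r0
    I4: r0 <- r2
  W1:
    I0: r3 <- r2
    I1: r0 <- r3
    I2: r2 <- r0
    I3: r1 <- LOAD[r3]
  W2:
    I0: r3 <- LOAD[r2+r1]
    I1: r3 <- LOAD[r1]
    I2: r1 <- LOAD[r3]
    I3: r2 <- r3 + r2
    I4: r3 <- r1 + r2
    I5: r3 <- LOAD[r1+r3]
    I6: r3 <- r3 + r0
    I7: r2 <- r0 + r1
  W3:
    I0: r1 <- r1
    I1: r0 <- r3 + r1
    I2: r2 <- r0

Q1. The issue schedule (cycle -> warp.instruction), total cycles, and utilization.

cycle 0: W0.I0
cycle 1: W0.I1
cycle 2: W1.I0
cycle 3: W1.I1
cycle 4: W0.I2
cycle 5: W1.I2
cycle 6: W1.I3
cycle 7: W0.I3
cycle 8: W0.I4
cycle 9: W2.I0
cycle 10: W3.I0
cycle 11: W3.I1
cycle 12: W2.I1
cycle 13: W3.I2
cycle 14: idle
cycle 15: W2.I2
cycle 16: W2.I3
cycle 17: idle
cycle 18: W2.I4
cycle 19: W2.I5
cycle 20: idle
cycle 21: idle
cycle 22: W2.I6
cycle 23: W2.I7

Answer: 24 cycles, utilization 5/6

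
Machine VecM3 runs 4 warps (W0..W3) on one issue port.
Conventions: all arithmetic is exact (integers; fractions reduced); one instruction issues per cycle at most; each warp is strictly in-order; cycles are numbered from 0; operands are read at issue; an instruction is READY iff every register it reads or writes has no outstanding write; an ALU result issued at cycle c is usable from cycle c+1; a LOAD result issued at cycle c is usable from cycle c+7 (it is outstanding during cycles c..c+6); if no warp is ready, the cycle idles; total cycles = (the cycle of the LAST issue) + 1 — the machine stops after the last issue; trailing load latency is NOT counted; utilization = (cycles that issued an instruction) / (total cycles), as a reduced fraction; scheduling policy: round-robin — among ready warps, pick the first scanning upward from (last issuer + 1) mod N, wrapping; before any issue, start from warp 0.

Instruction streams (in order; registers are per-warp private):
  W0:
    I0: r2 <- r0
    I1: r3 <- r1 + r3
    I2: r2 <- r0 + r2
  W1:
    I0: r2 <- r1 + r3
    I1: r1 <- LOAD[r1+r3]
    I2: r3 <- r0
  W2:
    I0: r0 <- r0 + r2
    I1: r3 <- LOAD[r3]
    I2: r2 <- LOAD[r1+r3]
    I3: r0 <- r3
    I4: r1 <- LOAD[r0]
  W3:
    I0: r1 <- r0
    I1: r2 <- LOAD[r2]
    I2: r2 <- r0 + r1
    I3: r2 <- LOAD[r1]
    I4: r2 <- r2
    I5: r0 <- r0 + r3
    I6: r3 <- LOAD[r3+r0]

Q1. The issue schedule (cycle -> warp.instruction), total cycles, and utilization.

cycle 0: W0.I0
cycle 1: W1.I0
cycle 2: W2.I0
cycle 3: W3.I0
cycle 4: W0.I1
cycle 5: W1.I1
cycle 6: W2.I1
cycle 7: W3.I1
cycle 8: W0.I2
cycle 9: W1.I2
cycle 10: idle
cycle 11: idle
cycle 12: idle
cycle 13: W2.I2
cycle 14: W3.I2
cycle 15: W2.I3
cycle 16: W3.I3
cycle 17: W2.I4
cycle 18: idle
cycle 19: idle
cycle 20: idle
cycle 21: idle
cycle 22: idle
cycle 23: W3.I4
cycle 24: W3.I5
cycle 25: W3.I6

Answer: 26 cycles, utilization 9/13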